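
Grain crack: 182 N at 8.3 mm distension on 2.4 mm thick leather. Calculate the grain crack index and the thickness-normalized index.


Crack index = 182 / 8.3 = 21.9 N/mm
Normalized = 21.9 / 2.4 = 9.1 N/mm per mm


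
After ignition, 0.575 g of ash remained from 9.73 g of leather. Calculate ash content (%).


Ash% = 0.575 / 9.73 x 100
Ash% = 5.91%


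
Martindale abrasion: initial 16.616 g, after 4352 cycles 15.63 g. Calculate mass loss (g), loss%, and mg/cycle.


Loss = 16.616 - 15.63 = 0.986 g
Loss% = 0.986 / 16.616 x 100 = 5.93%
Rate = 0.986 / 4352 x 1000 = 0.227 mg/cycle


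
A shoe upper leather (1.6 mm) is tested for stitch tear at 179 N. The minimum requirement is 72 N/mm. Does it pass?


STS = 111.9 N/mm
Passes: Yes

STS = 179 / 1.6 = 111.9 N/mm
Minimum required: 72 N/mm
Passes: Yes


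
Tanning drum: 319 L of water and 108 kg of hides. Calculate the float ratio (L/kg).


Float ratio = water / hide weight
Ratio = 319 / 108 = 3.0


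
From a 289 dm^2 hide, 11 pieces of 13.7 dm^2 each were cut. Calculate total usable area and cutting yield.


Usable area = 150.7 dm^2
Yield = 52.1%

Total usable = 11 x 13.7 = 150.7 dm^2
Yield = 150.7 / 289 x 100 = 52.1%


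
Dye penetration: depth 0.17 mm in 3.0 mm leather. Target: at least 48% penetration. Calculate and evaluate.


Penetration = 5.7%
Meets target: No


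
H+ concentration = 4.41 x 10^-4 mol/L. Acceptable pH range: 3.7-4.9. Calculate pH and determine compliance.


pH = -log10(4.41 x 10^-4) = 3.36
Range: 3.7 to 4.9
Compliant: No


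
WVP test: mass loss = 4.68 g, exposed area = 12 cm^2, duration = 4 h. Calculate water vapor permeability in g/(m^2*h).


WVP = mass_loss / (area x time) x 10000
WVP = 4.68 / (12 x 4) x 10000
WVP = 4.68 / 48 x 10000 = 975.00 g/(m^2*h)


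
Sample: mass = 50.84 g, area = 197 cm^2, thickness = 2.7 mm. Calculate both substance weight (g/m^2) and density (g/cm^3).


Substance weight = 2580.7 g/m^2
Density = 0.956 g/cm^3


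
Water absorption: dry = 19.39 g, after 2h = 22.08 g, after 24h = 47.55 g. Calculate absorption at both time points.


WA (2h) = (22.08 - 19.39) / 19.39 x 100 = 13.9%
WA (24h) = (47.55 - 19.39) / 19.39 x 100 = 145.2%


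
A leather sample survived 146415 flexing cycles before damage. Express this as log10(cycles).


5.17

log10(146415) = 5.17


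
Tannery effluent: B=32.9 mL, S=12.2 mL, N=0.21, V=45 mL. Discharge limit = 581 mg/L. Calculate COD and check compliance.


COD = (32.9 - 12.2) x 0.21 x 8000 / 45 = 772.8 mg/L
Limit: 581 mg/L
Compliant: No


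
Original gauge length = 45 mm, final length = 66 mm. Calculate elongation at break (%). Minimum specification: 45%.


Extension = 66 - 45 = 21 mm
Elongation = 21 / 45 x 100 = 46.7%
Minimum required: 45%
Meets specification: Yes


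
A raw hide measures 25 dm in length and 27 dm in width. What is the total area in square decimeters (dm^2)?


675 dm^2


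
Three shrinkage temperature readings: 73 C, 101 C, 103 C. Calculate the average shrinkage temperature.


92.3 C

Average = (73 + 101 + 103) / 3
Average = 277 / 3 = 92.3 C


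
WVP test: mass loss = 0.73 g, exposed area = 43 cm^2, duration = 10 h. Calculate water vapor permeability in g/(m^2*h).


WVP = mass_loss / (area x time) x 10000
WVP = 0.73 / (43 x 10) x 10000
WVP = 0.73 / 430 x 10000 = 16.98 g/(m^2*h)


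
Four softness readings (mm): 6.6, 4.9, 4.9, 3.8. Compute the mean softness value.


5.05 mm


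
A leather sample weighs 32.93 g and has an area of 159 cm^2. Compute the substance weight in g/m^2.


2071.1 g/m^2

Substance weight = mass / area x 10000
SW = 32.93 / 159 x 10000
SW = 2071.1 g/m^2


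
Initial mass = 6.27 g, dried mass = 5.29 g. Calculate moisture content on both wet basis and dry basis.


Moisture lost = 6.27 - 5.29 = 0.98 g
Wet basis MC = 0.98 / 6.27 x 100 = 15.6%
Dry basis MC = 0.98 / 5.29 x 100 = 18.5%


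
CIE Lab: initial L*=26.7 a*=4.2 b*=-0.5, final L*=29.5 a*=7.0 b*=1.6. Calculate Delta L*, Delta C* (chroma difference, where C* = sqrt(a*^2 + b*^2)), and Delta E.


Delta L* = 2.8
Delta C* = 2.95
Delta E = 4.48


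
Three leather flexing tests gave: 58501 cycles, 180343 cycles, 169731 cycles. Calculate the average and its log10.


Average = 136192 cycles
log10 = 5.13

Average = (58501 + 180343 + 169731) / 3 = 136192 cycles
log10(136192) = 5.13


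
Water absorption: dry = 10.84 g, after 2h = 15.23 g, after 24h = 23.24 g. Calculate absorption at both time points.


WA (2h) = (15.23 - 10.84) / 10.84 x 100 = 40.5%
WA (24h) = (23.24 - 10.84) / 10.84 x 100 = 114.4%


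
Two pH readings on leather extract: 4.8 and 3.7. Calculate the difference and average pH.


Difference = |4.8 - 3.7| = 1.1
Average = (4.8 + 3.7) / 2 = 4.25


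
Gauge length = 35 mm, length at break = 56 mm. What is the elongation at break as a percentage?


60.0%


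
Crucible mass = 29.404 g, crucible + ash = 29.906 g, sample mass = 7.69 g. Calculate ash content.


Ash mass = 29.906 - 29.404 = 0.502 g
Ash% = 0.502 / 7.69 x 100 = 6.53%


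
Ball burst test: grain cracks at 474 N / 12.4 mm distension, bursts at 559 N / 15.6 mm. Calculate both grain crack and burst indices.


Crack index = 474 / 12.4 = 38.2 N/mm
Burst index = 559 / 15.6 = 35.8 N/mm


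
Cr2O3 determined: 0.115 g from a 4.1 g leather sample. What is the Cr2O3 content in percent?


Cr2O3% = 0.115 / 4.1 x 100
Cr2O3% = 2.80%


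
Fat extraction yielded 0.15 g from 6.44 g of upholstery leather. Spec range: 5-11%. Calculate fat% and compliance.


Fat content = 2.3%
Compliant: No


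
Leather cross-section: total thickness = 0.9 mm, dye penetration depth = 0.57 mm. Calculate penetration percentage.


Penetration% = 0.57 / 0.9 x 100
Penetration = 63.3%


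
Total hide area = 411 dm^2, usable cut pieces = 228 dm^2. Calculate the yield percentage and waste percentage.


Yield = 55.5%
Waste = 44.5%

Yield = 228 / 411 x 100 = 55.5%
Waste = 411 - 228 = 183 dm^2
Waste% = 100 - 55.5 = 44.5%


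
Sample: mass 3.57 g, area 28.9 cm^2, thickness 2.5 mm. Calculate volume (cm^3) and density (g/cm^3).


Volume = 7.225 cm^3
Density = 0.494 g/cm^3


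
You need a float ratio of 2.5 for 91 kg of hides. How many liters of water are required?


227.5 L

Water = hide weight x target ratio
Water = 91 x 2.5 = 227.5 L


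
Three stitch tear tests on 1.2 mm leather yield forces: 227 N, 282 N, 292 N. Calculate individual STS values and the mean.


STS1 = 189.2 N/mm
STS2 = 235.0 N/mm
STS3 = 243.3 N/mm
Mean = 222.5 N/mm

STS1 = 227 / 1.2 = 189.2 N/mm
STS2 = 282 / 1.2 = 235.0 N/mm
STS3 = 292 / 1.2 = 243.3 N/mm
Mean = (189.2 + 235.0 + 243.3) / 3 = 222.5 N/mm


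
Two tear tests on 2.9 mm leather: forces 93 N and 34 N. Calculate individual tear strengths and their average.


Tear 1 = 93 / 2.9 = 32.1 N/mm
Tear 2 = 34 / 2.9 = 11.7 N/mm
Average = (32.1 + 11.7) / 2 = 21.9 N/mm


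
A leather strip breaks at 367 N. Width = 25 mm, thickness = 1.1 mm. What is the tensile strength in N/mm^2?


13.35 N/mm^2


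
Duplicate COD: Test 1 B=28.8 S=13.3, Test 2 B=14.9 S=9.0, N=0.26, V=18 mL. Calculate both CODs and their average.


COD1 = 1791.1 mg/L
COD2 = 681.8 mg/L
Average = 1236.5 mg/L


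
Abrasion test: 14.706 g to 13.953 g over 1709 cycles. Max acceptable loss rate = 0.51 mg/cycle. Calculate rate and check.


Rate = 0.441 mg/cycle
Passes: Yes


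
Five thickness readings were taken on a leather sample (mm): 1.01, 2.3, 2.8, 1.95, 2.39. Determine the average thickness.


Sum = 1.01 + 2.3 + 2.8 + 1.95 + 2.39 = 10.45
Average = 10.45 / 5 = 2.09 mm


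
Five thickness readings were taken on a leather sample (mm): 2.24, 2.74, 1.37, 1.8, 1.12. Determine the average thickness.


1.85 mm

Sum = 2.24 + 2.74 + 1.37 + 1.8 + 1.12 = 9.27
Average = 9.27 / 5 = 1.85 mm


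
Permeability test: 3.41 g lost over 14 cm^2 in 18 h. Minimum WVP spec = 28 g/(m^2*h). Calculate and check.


WVP = 135.32 g/(m^2*h)
Meets specification: Yes

WVP = 3.41 / (14 x 18) x 10000 = 135.32 g/(m^2*h)
Minimum: 28 g/(m^2*h)
Meets spec: Yes


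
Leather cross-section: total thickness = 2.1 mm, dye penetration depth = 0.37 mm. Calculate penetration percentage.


Penetration% = 0.37 / 2.1 x 100
Penetration = 17.6%


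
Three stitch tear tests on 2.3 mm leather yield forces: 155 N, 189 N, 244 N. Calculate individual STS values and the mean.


STS1 = 67.4 N/mm
STS2 = 82.2 N/mm
STS3 = 106.1 N/mm
Mean = 85.2 N/mm


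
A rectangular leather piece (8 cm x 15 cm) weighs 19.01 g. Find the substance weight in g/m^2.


1584.2 g/m^2

Area = 8 x 15 = 120 cm^2
SW = 19.01 / 120 x 10000 = 1584.2 g/m^2


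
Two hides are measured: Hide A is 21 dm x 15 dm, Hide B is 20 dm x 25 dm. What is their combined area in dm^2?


815 dm^2


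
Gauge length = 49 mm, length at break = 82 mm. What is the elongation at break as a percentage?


67.3%

Extension = 82 - 49 = 33 mm
Elongation = 33 / 49 x 100 = 67.3%


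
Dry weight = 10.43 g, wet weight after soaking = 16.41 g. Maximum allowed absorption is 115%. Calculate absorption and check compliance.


Absorption = 57.3%
Compliant: Yes


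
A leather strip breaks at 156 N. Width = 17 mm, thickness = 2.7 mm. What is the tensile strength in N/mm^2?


3.40 N/mm^2


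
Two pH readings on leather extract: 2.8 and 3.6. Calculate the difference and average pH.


Difference = 0.8
Average pH = 3.20

Difference = |2.8 - 3.6| = 0.8
Average = (2.8 + 3.6) / 2 = 3.20


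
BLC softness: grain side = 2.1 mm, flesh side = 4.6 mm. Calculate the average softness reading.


Average = (2.1 + 4.6) / 2
Average = 3.35 mm


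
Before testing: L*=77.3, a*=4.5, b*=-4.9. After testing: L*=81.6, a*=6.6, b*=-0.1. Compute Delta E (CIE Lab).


Delta E = 6.78

dL = 81.6 - 77.3 = 4.3
da = 6.6 - 4.5 = 2.1
db = -0.1 - (-4.9) = 4.8
dE = sqrt((4.3)^2 + (2.1)^2 + (4.8)^2) = 6.78


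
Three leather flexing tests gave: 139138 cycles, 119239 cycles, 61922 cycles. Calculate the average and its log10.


Average = 106766 cycles
log10 = 5.03


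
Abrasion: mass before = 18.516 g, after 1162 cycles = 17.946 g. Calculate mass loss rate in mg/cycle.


Mass loss = 18.516 - 17.946 = 0.570 g
Rate = 0.570 / 1162 x 1000 = 0.491 mg/cycle


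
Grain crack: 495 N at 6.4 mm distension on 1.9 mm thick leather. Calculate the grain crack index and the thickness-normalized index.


Crack index = 77.3 N/mm
Normalized index = 40.7 N/mm per mm

Crack index = 495 / 6.4 = 77.3 N/mm
Normalized = 77.3 / 1.9 = 40.7 N/mm per mm


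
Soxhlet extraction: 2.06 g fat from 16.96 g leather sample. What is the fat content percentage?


Fat content = 2.06 / 16.96 x 100
Fat = 12.1%


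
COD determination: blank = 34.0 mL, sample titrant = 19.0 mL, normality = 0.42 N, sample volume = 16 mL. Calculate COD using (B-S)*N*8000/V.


3150.0 mg/L


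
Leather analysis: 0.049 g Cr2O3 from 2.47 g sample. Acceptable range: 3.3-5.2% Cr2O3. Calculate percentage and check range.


Cr2O3 = 1.98%
Within range: No

Cr2O3% = 0.049 / 2.47 x 100 = 1.98%
Acceptable range: 3.3 to 5.2%
Within range: No


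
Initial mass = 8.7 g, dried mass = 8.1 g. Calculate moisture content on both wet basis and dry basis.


Wet basis = 6.9%
Dry basis = 7.4%

Moisture lost = 8.7 - 8.1 = 0.60 g
Wet basis MC = 0.60 / 8.7 x 100 = 6.9%
Dry basis MC = 0.60 / 8.1 x 100 = 7.4%


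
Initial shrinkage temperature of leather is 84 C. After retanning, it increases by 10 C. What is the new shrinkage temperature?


94 C

New Ts = 84 + 10 = 94 C


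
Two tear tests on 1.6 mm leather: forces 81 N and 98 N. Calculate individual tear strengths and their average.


Tear 1 = 81 / 1.6 = 50.6 N/mm
Tear 2 = 98 / 1.6 = 61.3 N/mm
Average = (50.6 + 61.3) / 2 = 56.0 N/mm


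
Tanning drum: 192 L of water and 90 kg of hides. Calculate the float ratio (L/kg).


Float ratio = water / hide weight
Ratio = 192 / 90 = 2.1


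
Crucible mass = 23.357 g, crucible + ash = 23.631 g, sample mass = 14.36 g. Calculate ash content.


Ash mass = 0.274 g
Ash content = 1.91%

Ash mass = 23.631 - 23.357 = 0.274 g
Ash% = 0.274 / 14.36 x 100 = 1.91%


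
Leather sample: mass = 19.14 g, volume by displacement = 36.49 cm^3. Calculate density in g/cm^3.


Density = mass / volume
Density = 19.14 / 36.49 = 0.525 g/cm^3


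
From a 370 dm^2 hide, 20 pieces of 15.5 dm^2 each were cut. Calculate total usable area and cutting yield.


Total usable = 20 x 15.5 = 310.0 dm^2
Yield = 310.0 / 370 x 100 = 83.8%


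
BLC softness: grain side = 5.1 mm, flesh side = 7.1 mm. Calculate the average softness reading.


Average = (5.1 + 7.1) / 2
Average = 6.10 mm


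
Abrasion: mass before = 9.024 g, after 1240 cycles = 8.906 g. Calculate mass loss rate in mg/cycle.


0.095 mg/cycle

Mass loss = 9.024 - 8.906 = 0.118 g
Rate = 0.118 / 1240 x 1000 = 0.095 mg/cycle


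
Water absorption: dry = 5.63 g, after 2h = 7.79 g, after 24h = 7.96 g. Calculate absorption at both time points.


WA (2h) = (7.79 - 5.63) / 5.63 x 100 = 38.4%
WA (24h) = (7.96 - 5.63) / 5.63 x 100 = 41.4%


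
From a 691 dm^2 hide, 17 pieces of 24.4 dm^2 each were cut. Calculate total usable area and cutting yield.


Total usable = 17 x 24.4 = 414.8 dm^2
Yield = 414.8 / 691 x 100 = 60.0%


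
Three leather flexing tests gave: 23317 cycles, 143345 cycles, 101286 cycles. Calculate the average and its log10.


Average = (23317 + 143345 + 101286) / 3 = 89316 cycles
log10(89316) = 4.95


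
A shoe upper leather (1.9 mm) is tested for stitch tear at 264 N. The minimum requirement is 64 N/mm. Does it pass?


STS = 138.9 N/mm
Passes: Yes

STS = 264 / 1.9 = 138.9 N/mm
Minimum required: 64 N/mm
Passes: Yes


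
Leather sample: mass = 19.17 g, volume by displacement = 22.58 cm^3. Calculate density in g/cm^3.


0.849 g/cm^3

Density = mass / volume
Density = 19.17 / 22.58 = 0.849 g/cm^3


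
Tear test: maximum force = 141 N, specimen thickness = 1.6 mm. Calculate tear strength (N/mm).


88.1 N/mm


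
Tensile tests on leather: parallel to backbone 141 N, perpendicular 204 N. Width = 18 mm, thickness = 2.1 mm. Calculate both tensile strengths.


Area = 18 x 2.1 = 37.8 mm^2
TS (parallel) = 141 / 37.8 = 3.73 N/mm^2
TS (perpendicular) = 204 / 37.8 = 5.40 N/mm^2


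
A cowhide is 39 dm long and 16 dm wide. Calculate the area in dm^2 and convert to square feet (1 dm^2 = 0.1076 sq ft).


Area = 39 x 16 = 624 dm^2
Conversion: 624 x 0.1076 = 67.14 sq ft


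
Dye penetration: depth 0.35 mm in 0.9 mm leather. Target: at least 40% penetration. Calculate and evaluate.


Penetration = 0.35 / 0.9 x 100 = 38.9%
Target: 40%
Meets target: No


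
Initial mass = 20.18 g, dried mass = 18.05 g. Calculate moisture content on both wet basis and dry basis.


Moisture lost = 20.18 - 18.05 = 2.13 g
Wet basis MC = 2.13 / 20.18 x 100 = 10.6%
Dry basis MC = 2.13 / 18.05 x 100 = 11.8%


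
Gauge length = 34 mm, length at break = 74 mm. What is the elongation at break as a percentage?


Extension = 74 - 34 = 40 mm
Elongation = 40 / 34 x 100 = 117.6%


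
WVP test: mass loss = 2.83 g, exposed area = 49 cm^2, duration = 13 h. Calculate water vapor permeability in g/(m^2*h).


WVP = mass_loss / (area x time) x 10000
WVP = 2.83 / (49 x 13) x 10000
WVP = 2.83 / 637 x 10000 = 44.43 g/(m^2*h)


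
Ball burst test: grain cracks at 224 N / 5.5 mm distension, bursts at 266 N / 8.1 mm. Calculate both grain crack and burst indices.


Crack index = 224 / 5.5 = 40.7 N/mm
Burst index = 266 / 8.1 = 32.8 N/mm


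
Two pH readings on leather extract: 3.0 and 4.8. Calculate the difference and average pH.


Difference = |3.0 - 4.8| = 1.8
Average = (3.0 + 4.8) / 2 = 3.90


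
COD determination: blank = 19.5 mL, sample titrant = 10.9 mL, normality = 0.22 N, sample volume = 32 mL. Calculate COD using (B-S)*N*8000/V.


473.0 mg/L

COD = (19.5 - 10.9) x 0.22 x 8000 / 32
COD = 8.6 x 0.22 x 8000 / 32
COD = 473.0 mg/L


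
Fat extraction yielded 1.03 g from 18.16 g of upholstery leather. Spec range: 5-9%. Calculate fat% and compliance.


Fat% = 1.03 / 18.16 x 100 = 5.7%
Spec range: 5-9%
Compliant: Yes


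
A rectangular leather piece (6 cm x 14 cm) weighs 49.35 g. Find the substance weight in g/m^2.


5875.0 g/m^2

Area = 6 x 14 = 84 cm^2
SW = 49.35 / 84 x 10000 = 5875.0 g/m^2


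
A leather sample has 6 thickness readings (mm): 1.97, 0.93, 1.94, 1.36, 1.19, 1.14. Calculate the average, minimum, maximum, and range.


Average = 1.42 mm
Min = 0.93 mm
Max = 1.97 mm
Range = 1.04 mm

Sum = 8.53
Average = 8.53 / 6 = 1.42 mm
Minimum = 0.93 mm
Maximum = 1.97 mm
Range = 1.97 - 0.93 = 1.04 mm


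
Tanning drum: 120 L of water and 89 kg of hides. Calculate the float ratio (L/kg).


Float ratio = water / hide weight
Ratio = 120 / 89 = 1.3


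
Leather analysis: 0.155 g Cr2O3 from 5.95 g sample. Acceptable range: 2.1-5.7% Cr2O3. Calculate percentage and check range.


Cr2O3% = 0.155 / 5.95 x 100 = 2.61%
Acceptable range: 2.1 to 5.7%
Within range: Yes


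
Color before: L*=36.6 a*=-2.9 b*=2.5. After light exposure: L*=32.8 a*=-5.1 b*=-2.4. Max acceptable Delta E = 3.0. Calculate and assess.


dL = -3.8, da = -2.2, db = -4.9
dE = sqrt((-3.8)^2 + (-2.2)^2 + (-4.9)^2) = 6.58
Max = 3.0
Passes: No


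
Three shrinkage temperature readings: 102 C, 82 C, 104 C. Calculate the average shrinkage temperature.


Average = (102 + 82 + 104) / 3
Average = 288 / 3 = 96.0 C


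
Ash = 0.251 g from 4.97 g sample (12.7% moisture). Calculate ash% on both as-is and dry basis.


As-is ash% = 0.251 / 4.97 x 100 = 5.05%
Dry mass = 4.97 x (100 - 12.7) / 100 = 4.33881 g
Dry-basis ash% = 0.251 / 4.33881 x 100 = 5.78%


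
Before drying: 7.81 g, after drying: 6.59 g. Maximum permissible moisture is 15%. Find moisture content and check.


MC = (7.81 - 6.59) / 7.81 x 100 = 15.6%
Maximum: 15%
Acceptable: No


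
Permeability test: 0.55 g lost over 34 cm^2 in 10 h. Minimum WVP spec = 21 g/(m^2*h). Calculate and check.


WVP = 16.18 g/(m^2*h)
Meets specification: No

WVP = 0.55 / (34 x 10) x 10000 = 16.18 g/(m^2*h)
Minimum: 21 g/(m^2*h)
Meets spec: No


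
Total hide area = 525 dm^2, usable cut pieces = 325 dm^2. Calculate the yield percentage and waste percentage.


Yield = 61.9%
Waste = 38.1%

Yield = 325 / 525 x 100 = 61.9%
Waste = 525 - 325 = 200 dm^2
Waste% = 100 - 61.9 = 38.1%


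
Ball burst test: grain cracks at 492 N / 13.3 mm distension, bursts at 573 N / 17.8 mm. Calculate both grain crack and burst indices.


Crack index = 492 / 13.3 = 37.0 N/mm
Burst index = 573 / 17.8 = 32.2 N/mm


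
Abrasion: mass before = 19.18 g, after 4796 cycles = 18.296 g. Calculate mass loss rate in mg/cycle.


0.184 mg/cycle


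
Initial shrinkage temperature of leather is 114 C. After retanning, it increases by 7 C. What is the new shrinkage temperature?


121 C


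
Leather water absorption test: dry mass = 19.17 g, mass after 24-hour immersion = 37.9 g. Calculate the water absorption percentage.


97.7%


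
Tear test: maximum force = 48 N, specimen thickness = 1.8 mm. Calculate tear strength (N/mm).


26.7 N/mm

Tear strength = force / thickness
Tear = 48 / 1.8 = 26.7 N/mm


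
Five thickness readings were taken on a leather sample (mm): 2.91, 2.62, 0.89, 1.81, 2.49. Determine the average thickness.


Sum = 2.91 + 2.62 + 0.89 + 1.81 + 2.49 = 10.72
Average = 10.72 / 5 = 2.14 mm


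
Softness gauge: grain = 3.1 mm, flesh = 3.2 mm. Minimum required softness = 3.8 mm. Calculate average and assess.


Average = (3.1 + 3.2) / 2 = 3.15 mm
Minimum = 3.8 mm
Meets requirement: No


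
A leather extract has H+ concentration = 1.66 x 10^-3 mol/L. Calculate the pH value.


pH = -log10[H+]
pH = -log10(1.66 x 10^-3) = 2.78


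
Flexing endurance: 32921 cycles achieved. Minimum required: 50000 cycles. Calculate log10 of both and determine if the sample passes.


Achieved: log10 = 4.52
Required: log10 = 4.70
Passes: No

log10(32921) = 4.52
log10(50000) = 4.70
Passes: No


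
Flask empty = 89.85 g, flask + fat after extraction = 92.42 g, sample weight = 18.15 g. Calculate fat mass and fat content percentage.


Fat mass = 2.57 g
Fat content = 14.2%

Fat mass = 92.42 - 89.85 = 2.57 g
Fat% = 2.57 / 18.15 x 100 = 14.2%


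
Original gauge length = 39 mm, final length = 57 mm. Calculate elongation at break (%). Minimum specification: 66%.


Extension = 57 - 39 = 18 mm
Elongation = 18 / 39 x 100 = 46.2%
Minimum required: 66%
Meets specification: No


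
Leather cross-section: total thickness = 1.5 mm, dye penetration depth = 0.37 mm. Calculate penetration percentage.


Penetration% = 0.37 / 1.5 x 100
Penetration = 24.7%


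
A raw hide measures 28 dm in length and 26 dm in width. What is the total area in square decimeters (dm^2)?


728 dm^2


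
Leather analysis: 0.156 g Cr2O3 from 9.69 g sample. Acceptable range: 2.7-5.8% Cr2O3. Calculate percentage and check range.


Cr2O3% = 0.156 / 9.69 x 100 = 1.61%
Acceptable range: 2.7 to 5.8%
Within range: No


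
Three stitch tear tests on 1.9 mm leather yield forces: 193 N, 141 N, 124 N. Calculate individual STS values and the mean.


STS1 = 101.6 N/mm
STS2 = 74.2 N/mm
STS3 = 65.3 N/mm
Mean = 80.4 N/mm

STS1 = 193 / 1.9 = 101.6 N/mm
STS2 = 141 / 1.9 = 74.2 N/mm
STS3 = 124 / 1.9 = 65.3 N/mm
Mean = (101.6 + 74.2 + 65.3) / 3 = 80.4 N/mm


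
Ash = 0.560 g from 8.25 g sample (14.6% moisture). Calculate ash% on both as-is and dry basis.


As-is ash% = 0.560 / 8.25 x 100 = 6.79%
Dry mass = 8.25 x (100 - 14.6) / 100 = 7.0455 g
Dry-basis ash% = 0.560 / 7.0455 x 100 = 7.95%


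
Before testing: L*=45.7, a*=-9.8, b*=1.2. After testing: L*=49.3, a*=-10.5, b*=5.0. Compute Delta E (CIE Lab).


Delta E = 5.28

dL = 49.3 - 45.7 = 3.6
da = -10.5 - (-9.8) = -0.7
db = 5.0 - 1.2 = 3.8
dE = sqrt((3.6)^2 + (-0.7)^2 + (3.8)^2) = 5.28


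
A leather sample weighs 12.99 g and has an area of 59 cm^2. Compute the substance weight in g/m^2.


Substance weight = mass / area x 10000
SW = 12.99 / 59 x 10000
SW = 2201.7 g/m^2


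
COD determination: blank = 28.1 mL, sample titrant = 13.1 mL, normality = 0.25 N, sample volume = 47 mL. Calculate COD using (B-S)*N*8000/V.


COD = (28.1 - 13.1) x 0.25 x 8000 / 47
COD = 15.0 x 0.25 x 8000 / 47
COD = 638.3 mg/L


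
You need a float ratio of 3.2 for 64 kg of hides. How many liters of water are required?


Water = hide weight x target ratio
Water = 64 x 3.2 = 204.8 L


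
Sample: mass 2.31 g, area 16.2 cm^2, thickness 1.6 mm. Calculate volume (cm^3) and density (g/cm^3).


Volume = 2.592 cm^3
Density = 0.891 g/cm^3


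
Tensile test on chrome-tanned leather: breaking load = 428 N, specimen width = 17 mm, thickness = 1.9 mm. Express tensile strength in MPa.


13.25 MPa

Cross-section = 17 x 1.9 = 32.3 mm^2
TS = 428 / 32.3 = 13.25 MPa
(1 N/mm^2 = 1 MPa)


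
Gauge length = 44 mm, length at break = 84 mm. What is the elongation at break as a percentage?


Extension = 84 - 44 = 40 mm
Elongation = 40 / 44 x 100 = 90.9%


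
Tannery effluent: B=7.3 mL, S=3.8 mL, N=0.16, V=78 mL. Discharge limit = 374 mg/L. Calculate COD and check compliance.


COD = (7.3 - 3.8) x 0.16 x 8000 / 78 = 57.4 mg/L
Limit: 374 mg/L
Compliant: Yes


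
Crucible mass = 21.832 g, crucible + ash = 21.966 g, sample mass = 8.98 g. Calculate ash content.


Ash mass = 0.134 g
Ash content = 1.49%

Ash mass = 21.966 - 21.832 = 0.134 g
Ash% = 0.134 / 8.98 x 100 = 1.49%


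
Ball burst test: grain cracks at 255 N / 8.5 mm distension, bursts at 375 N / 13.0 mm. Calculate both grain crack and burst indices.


Crack index = 255 / 8.5 = 30.0 N/mm
Burst index = 375 / 13.0 = 28.8 N/mm


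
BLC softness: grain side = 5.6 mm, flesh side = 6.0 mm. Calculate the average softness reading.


5.80 mm

Average = (5.6 + 6.0) / 2
Average = 5.80 mm


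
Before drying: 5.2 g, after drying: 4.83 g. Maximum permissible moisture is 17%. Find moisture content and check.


MC = (5.2 - 4.83) / 5.2 x 100 = 7.1%
Maximum: 17%
Acceptable: Yes


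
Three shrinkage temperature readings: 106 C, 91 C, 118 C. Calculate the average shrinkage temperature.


Average = (106 + 91 + 118) / 3
Average = 315 / 3 = 105.0 C


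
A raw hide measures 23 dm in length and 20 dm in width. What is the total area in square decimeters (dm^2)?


Area = length x width
Area = 23 x 20 = 460 dm^2


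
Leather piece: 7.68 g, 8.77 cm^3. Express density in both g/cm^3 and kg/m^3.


0.876 g/cm^3
876 kg/m^3


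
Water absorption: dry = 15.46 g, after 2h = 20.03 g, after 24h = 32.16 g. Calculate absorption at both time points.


WA (2h) = (20.03 - 15.46) / 15.46 x 100 = 29.6%
WA (24h) = (32.16 - 15.46) / 15.46 x 100 = 108.0%


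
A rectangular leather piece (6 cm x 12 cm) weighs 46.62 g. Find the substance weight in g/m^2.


6475.0 g/m^2

Area = 6 x 12 = 72 cm^2
SW = 46.62 / 72 x 10000 = 6475.0 g/m^2


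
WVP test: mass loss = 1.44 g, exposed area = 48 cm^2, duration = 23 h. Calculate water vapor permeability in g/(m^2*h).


WVP = mass_loss / (area x time) x 10000
WVP = 1.44 / (48 x 23) x 10000
WVP = 1.44 / 1104 x 10000 = 13.04 g/(m^2*h)


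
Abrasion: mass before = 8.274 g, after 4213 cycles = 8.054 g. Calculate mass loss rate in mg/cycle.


0.052 mg/cycle


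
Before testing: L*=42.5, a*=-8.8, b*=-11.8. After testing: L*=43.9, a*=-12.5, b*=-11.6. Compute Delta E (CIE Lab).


dL = 43.9 - 42.5 = 1.4
da = -12.5 - (-8.8) = -3.7
db = -11.6 - (-11.8) = 0.2
dE = sqrt((1.4)^2 + (-3.7)^2 + (0.2)^2) = 3.96


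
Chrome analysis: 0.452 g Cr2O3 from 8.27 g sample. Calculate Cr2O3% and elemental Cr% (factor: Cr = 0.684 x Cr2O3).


Cr2O3% = 0.452 / 8.27 x 100 = 5.47%
Cr% = 5.47 x 0.684 = 3.74%


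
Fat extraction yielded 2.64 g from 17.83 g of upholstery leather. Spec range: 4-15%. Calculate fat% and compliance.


Fat content = 14.8%
Compliant: Yes


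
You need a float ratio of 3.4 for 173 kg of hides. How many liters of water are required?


Water = hide weight x target ratio
Water = 173 x 3.4 = 588.2 L


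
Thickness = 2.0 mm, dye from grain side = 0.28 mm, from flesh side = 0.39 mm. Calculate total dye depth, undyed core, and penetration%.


Total dyed = 0.28 + 0.39 = 0.67 mm
Undyed core = 2.0 - 0.67 = 1.33 mm
Penetration = 0.67 / 2.0 x 100 = 33.5%


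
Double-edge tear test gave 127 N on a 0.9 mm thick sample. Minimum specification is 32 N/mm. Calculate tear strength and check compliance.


Tear strength = 127 / 0.9 = 141.1 N/mm
Required minimum = 32 N/mm
Compliant: Yes


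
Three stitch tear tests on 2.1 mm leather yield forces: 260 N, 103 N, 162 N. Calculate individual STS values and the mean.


STS1 = 123.8 N/mm
STS2 = 49.0 N/mm
STS3 = 77.1 N/mm
Mean = 83.3 N/mm

STS1 = 260 / 2.1 = 123.8 N/mm
STS2 = 103 / 2.1 = 49.0 N/mm
STS3 = 162 / 2.1 = 77.1 N/mm
Mean = (123.8 + 49.0 + 77.1) / 3 = 83.3 N/mm


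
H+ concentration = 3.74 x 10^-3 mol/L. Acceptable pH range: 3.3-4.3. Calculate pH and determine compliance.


pH = -log10(3.74 x 10^-3) = 2.43
Range: 3.3 to 4.3
Compliant: No


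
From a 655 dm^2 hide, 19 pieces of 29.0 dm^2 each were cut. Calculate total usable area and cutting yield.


Usable area = 551.0 dm^2
Yield = 84.1%

Total usable = 19 x 29.0 = 551.0 dm^2
Yield = 551.0 / 655 x 100 = 84.1%


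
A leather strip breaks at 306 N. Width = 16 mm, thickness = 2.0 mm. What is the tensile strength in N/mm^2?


9.56 N/mm^2


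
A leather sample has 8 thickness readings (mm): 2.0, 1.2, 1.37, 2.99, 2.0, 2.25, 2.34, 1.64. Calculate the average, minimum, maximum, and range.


Average = 1.97 mm
Min = 1.2 mm
Max = 2.99 mm
Range = 1.79 mm


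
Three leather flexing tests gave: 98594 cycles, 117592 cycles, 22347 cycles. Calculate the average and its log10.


Average = 79511 cycles
log10 = 4.90


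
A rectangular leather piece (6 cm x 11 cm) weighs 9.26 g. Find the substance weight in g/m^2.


1403.0 g/m^2

Area = 6 x 11 = 66 cm^2
SW = 9.26 / 66 x 10000 = 1403.0 g/m^2


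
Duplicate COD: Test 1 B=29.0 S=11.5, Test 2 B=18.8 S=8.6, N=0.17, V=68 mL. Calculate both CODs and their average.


COD1 = (29.0 - 11.5) x 0.17 x 8000 / 68 = 350.0 mg/L
COD2 = (18.8 - 8.6) x 0.17 x 8000 / 68 = 204.0 mg/L
Average = (350.0 + 204.0) / 2 = 277.0 mg/L


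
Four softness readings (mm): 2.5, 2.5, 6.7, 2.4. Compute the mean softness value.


3.53 mm

Sum = 2.5 + 2.5 + 6.7 + 2.4
Mean = 14.1 / 4 = 3.53 mm


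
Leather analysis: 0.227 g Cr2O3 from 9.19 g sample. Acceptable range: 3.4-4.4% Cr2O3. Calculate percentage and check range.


Cr2O3% = 0.227 / 9.19 x 100 = 2.47%
Acceptable range: 3.4 to 4.4%
Within range: No


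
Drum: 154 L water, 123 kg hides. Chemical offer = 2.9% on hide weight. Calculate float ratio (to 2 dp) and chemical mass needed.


Float ratio = 1.25
Chemical needed = 3.567 kg

Float ratio = 154 / 123 = 1.25
Chemical = 123 x 2.9 / 100 = 3.567 kg


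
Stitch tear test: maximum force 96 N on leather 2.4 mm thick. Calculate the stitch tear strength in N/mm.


40.0 N/mm

Stitch tear strength = force / thickness
STS = 96 / 2.4 = 40.0 N/mm


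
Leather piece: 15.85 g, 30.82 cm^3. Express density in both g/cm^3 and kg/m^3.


Density = 15.85 / 30.82 = 0.514 g/cm^3
Convert: 0.514 x 1000 = 514 kg/m^3


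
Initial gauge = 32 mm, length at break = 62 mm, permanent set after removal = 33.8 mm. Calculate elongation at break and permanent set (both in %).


Elongation at break = (62 - 32) / 32 x 100 = 93.8%
Permanent set = (33.8 - 32) / 32 x 100 = 5.6%


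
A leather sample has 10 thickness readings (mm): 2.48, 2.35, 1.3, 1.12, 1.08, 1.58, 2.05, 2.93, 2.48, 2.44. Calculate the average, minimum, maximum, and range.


Average = 1.98 mm
Min = 1.08 mm
Max = 2.93 mm
Range = 1.85 mm

Sum = 19.81
Average = 19.81 / 10 = 1.98 mm
Minimum = 1.08 mm
Maximum = 2.93 mm
Range = 2.93 - 1.08 = 1.85 mm


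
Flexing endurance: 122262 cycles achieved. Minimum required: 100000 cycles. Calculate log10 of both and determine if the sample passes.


Achieved: log10 = 5.09
Required: log10 = 5.00
Passes: Yes


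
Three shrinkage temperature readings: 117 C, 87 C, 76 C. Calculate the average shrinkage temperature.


Average = (117 + 87 + 76) / 3
Average = 280 / 3 = 93.3 C


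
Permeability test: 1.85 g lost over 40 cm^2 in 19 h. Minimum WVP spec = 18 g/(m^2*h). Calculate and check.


WVP = 24.34 g/(m^2*h)
Meets specification: Yes

WVP = 1.85 / (40 x 19) x 10000 = 24.34 g/(m^2*h)
Minimum: 18 g/(m^2*h)
Meets spec: Yes


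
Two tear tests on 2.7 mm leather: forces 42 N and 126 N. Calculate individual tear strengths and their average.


Tear 1 = 42 / 2.7 = 15.6 N/mm
Tear 2 = 126 / 2.7 = 46.7 N/mm
Average = (15.6 + 46.7) / 2 = 31.2 N/mm


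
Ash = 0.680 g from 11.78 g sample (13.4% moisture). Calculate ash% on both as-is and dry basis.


As-is ash = 5.77%
Dry-basis ash = 6.67%


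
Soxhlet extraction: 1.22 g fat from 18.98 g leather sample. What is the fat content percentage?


Fat content = 1.22 / 18.98 x 100
Fat = 6.4%


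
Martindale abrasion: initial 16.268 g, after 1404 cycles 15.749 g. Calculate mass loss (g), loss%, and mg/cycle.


Mass loss = 0.519 g
Loss = 3.19%
Rate = 0.370 mg/cycle

Loss = 16.268 - 15.749 = 0.519 g
Loss% = 0.519 / 16.268 x 100 = 3.19%
Rate = 0.519 / 1404 x 1000 = 0.370 mg/cycle


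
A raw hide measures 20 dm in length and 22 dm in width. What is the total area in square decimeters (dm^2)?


Area = length x width
Area = 20 x 22 = 440 dm^2


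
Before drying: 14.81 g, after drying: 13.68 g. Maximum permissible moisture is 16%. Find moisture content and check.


MC = (14.81 - 13.68) / 14.81 x 100 = 7.6%
Maximum: 16%
Acceptable: Yes


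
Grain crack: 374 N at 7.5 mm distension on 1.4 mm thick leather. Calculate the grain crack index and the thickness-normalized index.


Crack index = 49.9 N/mm
Normalized index = 35.6 N/mm per mm


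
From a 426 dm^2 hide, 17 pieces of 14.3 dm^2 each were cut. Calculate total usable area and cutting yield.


Usable area = 243.1 dm^2
Yield = 57.1%


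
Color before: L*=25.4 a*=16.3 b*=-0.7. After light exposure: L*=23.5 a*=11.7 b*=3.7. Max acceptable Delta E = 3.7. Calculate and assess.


dL = -1.9, da = -4.6, db = 4.4
dE = sqrt((-1.9)^2 + (-4.6)^2 + (4.4)^2) = 6.64
Max = 3.7
Passes: No


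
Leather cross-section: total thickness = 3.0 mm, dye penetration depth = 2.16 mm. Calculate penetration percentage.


72.0%


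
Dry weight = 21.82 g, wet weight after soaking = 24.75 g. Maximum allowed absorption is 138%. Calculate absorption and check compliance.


Absorption = 13.4%
Compliant: Yes


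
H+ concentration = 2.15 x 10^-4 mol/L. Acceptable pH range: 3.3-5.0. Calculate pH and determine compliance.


pH = 3.67
Compliant: Yes

pH = -log10(2.15 x 10^-4) = 3.67
Range: 3.3 to 5.0
Compliant: Yes


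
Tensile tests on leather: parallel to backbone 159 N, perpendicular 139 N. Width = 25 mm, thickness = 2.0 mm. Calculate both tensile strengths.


Parallel = 3.18 N/mm^2
Perpendicular = 2.78 N/mm^2

Area = 25 x 2.0 = 50.0 mm^2
TS (parallel) = 159 / 50.0 = 3.18 N/mm^2
TS (perpendicular) = 139 / 50.0 = 2.78 N/mm^2


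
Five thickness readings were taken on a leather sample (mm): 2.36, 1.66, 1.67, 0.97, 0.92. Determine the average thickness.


Sum = 2.36 + 1.66 + 1.67 + 0.97 + 0.92 = 7.58
Average = 7.58 / 5 = 1.52 mm


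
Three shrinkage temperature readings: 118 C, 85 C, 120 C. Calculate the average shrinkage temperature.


107.7 C


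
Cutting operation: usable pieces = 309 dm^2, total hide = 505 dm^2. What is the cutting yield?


61.2%

Yield = usable / total x 100
Yield = 309 / 505 x 100 = 61.2%


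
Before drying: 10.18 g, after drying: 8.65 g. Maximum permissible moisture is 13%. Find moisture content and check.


Moisture content = 15.0%
Acceptable: No

MC = (10.18 - 8.65) / 10.18 x 100 = 15.0%
Maximum: 13%
Acceptable: No


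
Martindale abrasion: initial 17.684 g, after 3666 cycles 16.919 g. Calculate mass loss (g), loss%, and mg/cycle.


Loss = 17.684 - 16.919 = 0.765 g
Loss% = 0.765 / 17.684 x 100 = 4.33%
Rate = 0.765 / 3666 x 1000 = 0.209 mg/cycle


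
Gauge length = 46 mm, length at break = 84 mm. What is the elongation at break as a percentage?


Extension = 84 - 46 = 38 mm
Elongation = 38 / 46 x 100 = 82.6%


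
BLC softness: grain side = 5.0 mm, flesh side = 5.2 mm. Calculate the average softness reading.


Average = (5.0 + 5.2) / 2
Average = 5.10 mm


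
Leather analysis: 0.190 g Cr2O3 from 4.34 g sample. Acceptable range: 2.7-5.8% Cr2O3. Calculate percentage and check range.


Cr2O3% = 0.190 / 4.34 x 100 = 4.38%
Acceptable range: 2.7 to 5.8%
Within range: Yes


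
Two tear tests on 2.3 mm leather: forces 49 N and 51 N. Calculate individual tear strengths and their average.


Tear 1 = 21.3 N/mm
Tear 2 = 22.2 N/mm
Average = 21.8 N/mm

Tear 1 = 49 / 2.3 = 21.3 N/mm
Tear 2 = 51 / 2.3 = 22.2 N/mm
Average = (21.3 + 22.2) / 2 = 21.8 N/mm


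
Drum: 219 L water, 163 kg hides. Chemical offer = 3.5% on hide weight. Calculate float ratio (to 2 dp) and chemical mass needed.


Float ratio = 1.34
Chemical needed = 5.705 kg

Float ratio = 219 / 163 = 1.34
Chemical = 163 x 3.5 / 100 = 5.705 kg


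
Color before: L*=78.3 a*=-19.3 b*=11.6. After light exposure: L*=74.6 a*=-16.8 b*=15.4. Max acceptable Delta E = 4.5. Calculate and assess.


dL = -3.7, da = 2.5, db = 3.8
dE = sqrt((-3.7)^2 + (2.5)^2 + (3.8)^2) = 5.86
Max = 4.5
Passes: No


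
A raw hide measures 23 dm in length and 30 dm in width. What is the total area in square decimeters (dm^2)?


Area = length x width
Area = 23 x 30 = 690 dm^2


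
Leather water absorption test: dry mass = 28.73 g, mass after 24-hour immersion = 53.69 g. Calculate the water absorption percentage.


86.9%


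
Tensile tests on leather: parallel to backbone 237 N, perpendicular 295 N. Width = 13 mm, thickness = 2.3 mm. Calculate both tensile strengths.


Parallel = 7.93 N/mm^2
Perpendicular = 9.87 N/mm^2


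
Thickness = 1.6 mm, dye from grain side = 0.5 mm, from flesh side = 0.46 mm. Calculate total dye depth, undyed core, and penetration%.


Total dyed = 0.5 + 0.46 = 0.96 mm
Undyed core = 1.6 - 0.96 = 0.64 mm
Penetration = 0.96 / 1.6 x 100 = 60.0%


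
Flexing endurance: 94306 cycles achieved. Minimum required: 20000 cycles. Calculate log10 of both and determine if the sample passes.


log10(94306) = 4.97
log10(20000) = 4.30
Passes: Yes


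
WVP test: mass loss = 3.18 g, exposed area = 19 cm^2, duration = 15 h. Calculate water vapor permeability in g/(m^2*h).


111.58 g/(m^2*h)

WVP = mass_loss / (area x time) x 10000
WVP = 3.18 / (19 x 15) x 10000
WVP = 3.18 / 285 x 10000 = 111.58 g/(m^2*h)


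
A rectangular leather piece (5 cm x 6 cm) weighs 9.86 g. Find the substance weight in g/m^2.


Area = 5 x 6 = 30 cm^2
SW = 9.86 / 30 x 10000 = 3286.7 g/m^2


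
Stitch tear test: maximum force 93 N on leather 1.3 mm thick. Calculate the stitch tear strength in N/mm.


Stitch tear strength = force / thickness
STS = 93 / 1.3 = 71.5 N/mm


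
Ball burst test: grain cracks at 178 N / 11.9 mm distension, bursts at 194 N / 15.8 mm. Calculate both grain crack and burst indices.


Crack index = 15.0 N/mm
Burst index = 12.3 N/mm


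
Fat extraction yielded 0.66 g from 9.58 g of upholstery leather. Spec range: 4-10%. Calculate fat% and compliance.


Fat% = 0.66 / 9.58 x 100 = 6.9%
Spec range: 4-10%
Compliant: Yes


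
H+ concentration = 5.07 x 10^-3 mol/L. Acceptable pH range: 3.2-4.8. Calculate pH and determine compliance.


pH = -log10(5.07 x 10^-3) = 2.29
Range: 3.2 to 4.8
Compliant: No


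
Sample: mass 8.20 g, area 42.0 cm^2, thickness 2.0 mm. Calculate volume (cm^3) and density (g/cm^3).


Volume = 8.400 cm^3
Density = 0.976 g/cm^3

Thickness in cm = 2.0 / 10 = 0.20 cm
Volume = 42.0 x 0.20 = 8.400 cm^3
Density = 8.20 / 8.400 = 0.976 g/cm^3


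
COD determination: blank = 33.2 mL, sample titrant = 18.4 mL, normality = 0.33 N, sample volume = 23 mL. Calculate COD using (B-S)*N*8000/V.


1698.8 mg/L


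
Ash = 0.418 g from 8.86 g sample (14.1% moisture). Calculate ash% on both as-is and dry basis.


As-is ash = 4.72%
Dry-basis ash = 5.49%

As-is ash% = 0.418 / 8.86 x 100 = 4.72%
Dry mass = 8.86 x (100 - 14.1) / 100 = 7.61074 g
Dry-basis ash% = 0.418 / 7.61074 x 100 = 5.49%


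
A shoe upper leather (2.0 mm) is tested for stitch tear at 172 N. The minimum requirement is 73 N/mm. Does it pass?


STS = 86.0 N/mm
Passes: Yes

STS = 172 / 2.0 = 86.0 N/mm
Minimum required: 73 N/mm
Passes: Yes


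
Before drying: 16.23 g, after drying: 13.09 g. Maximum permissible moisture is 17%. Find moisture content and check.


Moisture content = 19.3%
Acceptable: No


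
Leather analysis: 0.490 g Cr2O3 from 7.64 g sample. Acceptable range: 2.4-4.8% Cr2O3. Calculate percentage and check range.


Cr2O3 = 6.41%
Within range: No

Cr2O3% = 0.490 / 7.64 x 100 = 6.41%
Acceptable range: 2.4 to 4.8%
Within range: No


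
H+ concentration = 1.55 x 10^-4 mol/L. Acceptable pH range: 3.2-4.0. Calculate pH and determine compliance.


pH = -log10(1.55 x 10^-4) = 3.81
Range: 3.2 to 4.0
Compliant: Yes


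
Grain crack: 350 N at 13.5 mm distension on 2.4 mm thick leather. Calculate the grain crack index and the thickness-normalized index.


Crack index = 350 / 13.5 = 25.9 N/mm
Normalized = 25.9 / 2.4 = 10.8 N/mm per mm


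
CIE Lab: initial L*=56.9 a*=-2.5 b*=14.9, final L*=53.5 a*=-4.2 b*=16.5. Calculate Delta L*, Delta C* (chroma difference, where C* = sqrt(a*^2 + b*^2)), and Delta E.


Delta L* = -3.4
Delta C* = 1.92
Delta E = 4.12

Delta L* = 53.5 - 56.9 = -3.4
C1* = sqrt((-2.5)^2 + (14.9)^2) = 15.108
C2* = sqrt((-4.2)^2 + (16.5)^2) = 17.026
Delta C* = 17.026 - 15.108 = 1.92
Delta E = sqrt((-3.4)^2 + (-1.7)^2 + (1.6)^2) = 4.12
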